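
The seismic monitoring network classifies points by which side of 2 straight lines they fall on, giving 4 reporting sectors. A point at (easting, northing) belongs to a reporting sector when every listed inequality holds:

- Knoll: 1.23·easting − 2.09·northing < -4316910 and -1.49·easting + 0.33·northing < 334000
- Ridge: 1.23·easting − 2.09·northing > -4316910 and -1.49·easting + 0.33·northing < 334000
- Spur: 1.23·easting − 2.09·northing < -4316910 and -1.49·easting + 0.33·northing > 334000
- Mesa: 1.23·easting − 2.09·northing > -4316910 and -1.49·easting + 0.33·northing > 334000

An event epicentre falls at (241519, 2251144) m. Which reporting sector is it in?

1.23·241519 − 2.09·2251144 = -4407822.590, which is < -4316910
-1.49·241519 + 0.33·2251144 = 383014.210, which is > 334000
This sign pattern matches Spur.

Spur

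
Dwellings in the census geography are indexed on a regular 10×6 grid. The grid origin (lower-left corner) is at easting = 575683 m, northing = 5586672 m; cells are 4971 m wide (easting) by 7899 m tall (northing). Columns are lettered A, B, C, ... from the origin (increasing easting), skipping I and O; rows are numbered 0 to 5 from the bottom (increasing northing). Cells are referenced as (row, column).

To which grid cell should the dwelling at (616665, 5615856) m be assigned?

Column index: ⌊(616665 − 575683) / 4971⌋ = ⌊8.244⌋ = 8 → column J
Row offset from origin: ⌊(5615856 − 5586672) / 7899⌋ = ⌊3.695⌋ = 3 → row 3

(3, J)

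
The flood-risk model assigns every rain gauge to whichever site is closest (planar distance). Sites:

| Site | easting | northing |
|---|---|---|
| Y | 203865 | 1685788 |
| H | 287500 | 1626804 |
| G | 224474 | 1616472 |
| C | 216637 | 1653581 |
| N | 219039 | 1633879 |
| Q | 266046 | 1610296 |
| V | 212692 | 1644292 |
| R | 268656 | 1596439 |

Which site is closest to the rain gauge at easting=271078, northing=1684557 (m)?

Squared distances to each site:
Y: 4519102730.000; H: 3605091093.000; G: 6807500041.000; C: 3923335057.000; N: 5276317205.000; Q: 5540017145.000; V: 5030195221.000; R: 7770648008.000.
Minimum at H.

H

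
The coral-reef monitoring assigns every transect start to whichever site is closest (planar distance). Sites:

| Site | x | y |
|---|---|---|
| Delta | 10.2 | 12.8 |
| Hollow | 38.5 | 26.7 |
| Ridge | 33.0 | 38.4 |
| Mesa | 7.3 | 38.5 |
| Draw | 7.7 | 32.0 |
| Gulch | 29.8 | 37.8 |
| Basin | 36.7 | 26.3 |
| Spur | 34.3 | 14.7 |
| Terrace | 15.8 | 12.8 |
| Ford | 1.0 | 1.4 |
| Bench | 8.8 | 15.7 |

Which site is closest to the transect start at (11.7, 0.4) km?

Squared distances to each site:
Delta: 156.010; Hollow: 1409.930; Ridge: 1897.690; Mesa: 1470.970; Draw: 1014.560; Gulch: 1726.370; Basin: 1295.810; Spur: 715.250; Terrace: 170.570; Ford: 115.490; Bench: 242.500.
Minimum at Ford.

Ford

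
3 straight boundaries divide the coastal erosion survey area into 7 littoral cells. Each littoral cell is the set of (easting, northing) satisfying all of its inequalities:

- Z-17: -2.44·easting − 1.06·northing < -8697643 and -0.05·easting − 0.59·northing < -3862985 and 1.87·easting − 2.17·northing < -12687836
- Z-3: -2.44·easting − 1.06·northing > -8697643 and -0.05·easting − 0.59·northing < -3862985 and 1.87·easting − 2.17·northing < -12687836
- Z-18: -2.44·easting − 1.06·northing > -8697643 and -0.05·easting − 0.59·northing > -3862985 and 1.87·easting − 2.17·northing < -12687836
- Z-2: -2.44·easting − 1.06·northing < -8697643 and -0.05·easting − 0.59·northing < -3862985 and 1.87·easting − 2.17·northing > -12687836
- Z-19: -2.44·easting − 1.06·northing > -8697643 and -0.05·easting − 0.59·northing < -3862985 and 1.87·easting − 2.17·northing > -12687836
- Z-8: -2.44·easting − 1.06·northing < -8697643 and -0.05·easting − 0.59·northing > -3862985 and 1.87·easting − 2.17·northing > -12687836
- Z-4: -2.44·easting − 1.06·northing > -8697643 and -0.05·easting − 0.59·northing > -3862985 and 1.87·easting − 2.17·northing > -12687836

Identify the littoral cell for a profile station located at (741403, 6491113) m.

Z-3

-2.44·741403 − 1.06·6491113 = -8689603.100, which is > -8697643
-0.05·741403 − 0.59·6491113 = -3866826.820, which is < -3862985
1.87·741403 − 2.17·6491113 = -12699291.600, which is < -12687836
This sign pattern matches Z-3.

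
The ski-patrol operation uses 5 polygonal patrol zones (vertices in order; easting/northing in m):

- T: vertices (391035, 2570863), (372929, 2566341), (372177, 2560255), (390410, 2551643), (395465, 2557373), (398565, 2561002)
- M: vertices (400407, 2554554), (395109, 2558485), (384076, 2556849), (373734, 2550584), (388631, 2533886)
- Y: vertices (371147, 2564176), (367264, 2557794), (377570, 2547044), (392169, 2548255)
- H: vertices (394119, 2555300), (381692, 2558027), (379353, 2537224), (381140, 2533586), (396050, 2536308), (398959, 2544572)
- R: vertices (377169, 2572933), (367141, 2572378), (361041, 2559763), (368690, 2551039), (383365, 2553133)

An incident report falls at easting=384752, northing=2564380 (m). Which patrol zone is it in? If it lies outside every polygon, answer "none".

Cast a ray rightward from (384752, 2564380). For each polygon, the edges (by vertex number in listed order) whose endpoints lie on opposite sides of northing = 2564380, where each meets that height, and whether that is right or left of the point:
T: 2–3 at easting≈372686.7 (left), 6–1 at easting≈395985.5 (right) → 1 crossing.
M: no edge straddles that height → 0 crossings.
Y: no edge straddles that height → 0 crossings.
H: no edge straddles that height → 0 crossings.
R: 2–3 at easting≈363273.6 (left), 5–1 at easting≈379845.5 (left) → 0 crossings.
Only T has an odd count, so the point is inside T.

T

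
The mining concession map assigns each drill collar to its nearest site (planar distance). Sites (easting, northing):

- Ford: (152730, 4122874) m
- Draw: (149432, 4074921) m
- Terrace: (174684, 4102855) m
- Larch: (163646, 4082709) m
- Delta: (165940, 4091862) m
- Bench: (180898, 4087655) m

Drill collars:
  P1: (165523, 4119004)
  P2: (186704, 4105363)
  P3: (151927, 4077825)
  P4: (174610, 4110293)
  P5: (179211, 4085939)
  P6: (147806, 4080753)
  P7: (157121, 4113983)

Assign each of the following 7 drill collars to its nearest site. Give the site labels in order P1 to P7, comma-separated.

P1 → Ford (d²=178637749.00)
P2 → Terrace (d²=150770464.00)
P3 → Draw (d²=14658241.00)
P4 → Terrace (d²=55329320.00)
P5 → Bench (d²=5790625.00)
P6 → Draw (d²=36656100.00)
P7 → Ford (d²=98330762.00)

Ford, Terrace, Draw, Terrace, Bench, Draw, Ford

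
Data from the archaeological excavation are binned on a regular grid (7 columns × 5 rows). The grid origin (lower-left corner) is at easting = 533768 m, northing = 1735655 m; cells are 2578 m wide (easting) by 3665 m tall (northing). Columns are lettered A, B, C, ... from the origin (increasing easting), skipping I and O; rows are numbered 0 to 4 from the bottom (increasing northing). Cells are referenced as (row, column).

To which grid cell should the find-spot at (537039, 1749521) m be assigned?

(3, B)

Column index: ⌊(537039 − 533768) / 2578⌋ = ⌊1.269⌋ = 1 → column B
Row offset from origin: ⌊(1749521 − 1735655) / 3665⌋ = ⌊3.783⌋ = 3 → row 3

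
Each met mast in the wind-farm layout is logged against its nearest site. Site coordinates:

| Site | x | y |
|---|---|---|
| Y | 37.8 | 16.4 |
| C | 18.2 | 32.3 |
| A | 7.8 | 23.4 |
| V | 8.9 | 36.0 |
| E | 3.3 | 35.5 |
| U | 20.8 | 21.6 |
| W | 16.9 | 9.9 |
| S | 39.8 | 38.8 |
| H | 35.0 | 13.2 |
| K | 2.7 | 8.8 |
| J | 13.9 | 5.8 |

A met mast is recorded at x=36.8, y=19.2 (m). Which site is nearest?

Squared distances to each site:
Y: 8.840; C: 517.570; A: 858.640; V: 1060.650; E: 1387.940; U: 261.760; W: 482.500; S: 393.160; H: 39.240; K: 1270.970; J: 703.970.
Minimum at Y.

Y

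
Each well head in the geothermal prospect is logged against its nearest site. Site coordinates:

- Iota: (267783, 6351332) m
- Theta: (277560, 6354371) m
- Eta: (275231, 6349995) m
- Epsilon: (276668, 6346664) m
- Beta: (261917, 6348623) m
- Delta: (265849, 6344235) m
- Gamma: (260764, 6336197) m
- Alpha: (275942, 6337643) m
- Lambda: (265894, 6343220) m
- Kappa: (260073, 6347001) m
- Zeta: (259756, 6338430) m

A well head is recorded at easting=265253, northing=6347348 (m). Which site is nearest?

Squared distances to each site:
Iota: 22273156.000; Theta: 200784778.000; Eta: 106567093.000; Epsilon: 130770081.000; Beta: 12754521.000; Delta: 10045985.000; Gamma: 144495922.000; Alpha: 208441746.000; Lambda: 17451265.000; Kappa: 26952809.000; Zeta: 109747733.000.
Minimum at Delta.

Delta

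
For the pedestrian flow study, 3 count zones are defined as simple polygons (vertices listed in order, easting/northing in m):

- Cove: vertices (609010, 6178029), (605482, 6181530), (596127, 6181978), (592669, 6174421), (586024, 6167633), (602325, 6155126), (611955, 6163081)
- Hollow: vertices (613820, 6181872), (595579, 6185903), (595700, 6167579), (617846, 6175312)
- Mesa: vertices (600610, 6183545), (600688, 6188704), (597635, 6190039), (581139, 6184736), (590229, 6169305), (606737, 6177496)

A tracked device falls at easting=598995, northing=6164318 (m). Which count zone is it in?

Cast a ray rightward from (598995, 6164318). For each polygon, the edges (by vertex number in listed order) whose endpoints lie on opposite sides of northing = 6164318, where each meets that height, and whether that is right or left of the point:
Cove: 5–6 at easting≈590344.6 (left), 7–1 at easting≈611711.3 (right) → 1 crossing.
Hollow: no edge straddles that height → 0 crossings.
Mesa: no edge straddles that height → 0 crossings.
Only Cove has an odd count, so the point is inside Cove.

Cove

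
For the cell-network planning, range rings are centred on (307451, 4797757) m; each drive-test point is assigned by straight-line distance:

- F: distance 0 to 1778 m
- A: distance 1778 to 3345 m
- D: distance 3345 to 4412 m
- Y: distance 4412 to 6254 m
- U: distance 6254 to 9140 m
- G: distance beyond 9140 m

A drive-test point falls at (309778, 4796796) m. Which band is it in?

Distance = √((309778−307451)² + (4796796−4797757)²) = √(5414929.000 + 923521.000) = 2517.628 m.
1778 ≤ 2517.628 < 3345 → A.

A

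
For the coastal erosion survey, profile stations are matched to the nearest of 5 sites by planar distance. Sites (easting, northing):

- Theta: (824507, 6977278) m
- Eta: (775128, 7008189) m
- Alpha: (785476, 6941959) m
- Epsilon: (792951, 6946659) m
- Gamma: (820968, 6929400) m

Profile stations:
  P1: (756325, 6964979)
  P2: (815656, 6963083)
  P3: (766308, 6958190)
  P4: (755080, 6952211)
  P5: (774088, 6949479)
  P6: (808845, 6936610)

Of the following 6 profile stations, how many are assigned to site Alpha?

4

P1 → Alpha
P2 → Theta
P3 → Alpha
P4 → Alpha
P5 → Alpha
P6 → Gamma
4 of the 6 go to Alpha.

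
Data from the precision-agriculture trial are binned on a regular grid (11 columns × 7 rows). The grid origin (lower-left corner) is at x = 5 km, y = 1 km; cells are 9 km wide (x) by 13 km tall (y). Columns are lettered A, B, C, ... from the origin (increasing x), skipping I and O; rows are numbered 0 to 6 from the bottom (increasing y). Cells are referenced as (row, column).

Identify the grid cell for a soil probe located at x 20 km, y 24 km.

Column index: ⌊(20 − 5) / 9⌋ = ⌊1.667⌋ = 1 → column B
Row offset from origin: ⌊(24 − 1) / 13⌋ = ⌊1.769⌋ = 1 → row 1

(1, B)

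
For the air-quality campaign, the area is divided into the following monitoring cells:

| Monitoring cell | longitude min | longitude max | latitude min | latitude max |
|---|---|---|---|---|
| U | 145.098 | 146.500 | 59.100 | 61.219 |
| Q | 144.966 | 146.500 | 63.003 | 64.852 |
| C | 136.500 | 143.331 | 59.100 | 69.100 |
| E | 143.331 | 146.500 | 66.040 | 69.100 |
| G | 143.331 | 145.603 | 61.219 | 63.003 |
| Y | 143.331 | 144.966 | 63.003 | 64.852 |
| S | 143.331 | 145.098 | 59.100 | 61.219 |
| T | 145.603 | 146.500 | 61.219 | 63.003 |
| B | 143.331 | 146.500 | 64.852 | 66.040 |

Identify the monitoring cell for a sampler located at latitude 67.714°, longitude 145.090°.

The point has longitude = 145.090 and latitude = 67.714.
Only E satisfies 143.331 ≤ longitude ≤ 146.500 and 66.040 ≤ latitude ≤ 69.100.

E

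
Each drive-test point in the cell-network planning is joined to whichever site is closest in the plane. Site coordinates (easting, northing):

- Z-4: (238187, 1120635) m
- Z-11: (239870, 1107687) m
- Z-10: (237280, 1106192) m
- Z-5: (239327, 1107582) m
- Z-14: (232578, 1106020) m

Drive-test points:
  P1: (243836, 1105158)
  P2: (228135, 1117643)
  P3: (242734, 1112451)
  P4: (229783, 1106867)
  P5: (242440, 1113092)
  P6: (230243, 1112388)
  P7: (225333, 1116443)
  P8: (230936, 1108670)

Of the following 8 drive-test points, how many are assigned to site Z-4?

1

P1 → Z-11
P2 → Z-4
P3 → Z-11
P4 → Z-14
P5 → Z-11
P6 → Z-14
P7 → Z-14
P8 → Z-14
1 of the 8 goes to Z-4.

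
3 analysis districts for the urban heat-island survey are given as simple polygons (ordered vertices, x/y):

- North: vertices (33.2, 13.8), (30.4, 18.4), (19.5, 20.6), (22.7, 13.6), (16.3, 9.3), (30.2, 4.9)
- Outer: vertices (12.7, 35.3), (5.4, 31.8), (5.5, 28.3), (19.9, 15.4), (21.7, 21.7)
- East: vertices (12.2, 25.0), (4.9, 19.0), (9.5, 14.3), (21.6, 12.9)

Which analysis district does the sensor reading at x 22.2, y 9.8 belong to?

North

Cast a ray rightward from (22.2, 9.8). For each polygon, the edges (by vertex number in listed order) whose endpoints lie on opposite sides of y = 9.8, where each meets that height, and whether that is right or left of the point:
North: 4–5 at x≈17.04 (left), 6–1 at x≈31.85 (right) → 1 crossing.
Outer: no edge straddles that height → 0 crossings.
East: no edge straddles that height → 0 crossings.
Only North has an odd count, so the point is inside North.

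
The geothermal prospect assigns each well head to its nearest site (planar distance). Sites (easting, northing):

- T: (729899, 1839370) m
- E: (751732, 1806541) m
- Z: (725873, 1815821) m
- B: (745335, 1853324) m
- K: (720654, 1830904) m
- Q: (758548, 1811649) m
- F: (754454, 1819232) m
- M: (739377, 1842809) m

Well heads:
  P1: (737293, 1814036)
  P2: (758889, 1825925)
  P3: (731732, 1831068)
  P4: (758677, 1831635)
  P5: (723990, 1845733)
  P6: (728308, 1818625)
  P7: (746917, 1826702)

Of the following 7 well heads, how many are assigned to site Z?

P1 → Z
P2 → F
P3 → T
P4 → F
P5 → T
P6 → Z
P7 → F
2 of the 7 go to Z.

2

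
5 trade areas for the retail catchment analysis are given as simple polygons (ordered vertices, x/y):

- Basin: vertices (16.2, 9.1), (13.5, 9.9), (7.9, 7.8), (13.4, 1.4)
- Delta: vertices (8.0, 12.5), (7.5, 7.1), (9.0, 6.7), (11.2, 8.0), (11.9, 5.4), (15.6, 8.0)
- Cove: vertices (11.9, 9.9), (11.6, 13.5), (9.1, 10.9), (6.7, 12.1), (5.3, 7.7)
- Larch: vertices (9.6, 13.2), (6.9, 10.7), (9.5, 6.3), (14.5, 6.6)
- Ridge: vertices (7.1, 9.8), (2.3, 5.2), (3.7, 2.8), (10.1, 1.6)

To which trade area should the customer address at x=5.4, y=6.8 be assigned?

Cast a ray rightward from (5.4, 6.8). For each polygon, the edges (by vertex number in listed order) whose endpoints lie on opposite sides of y = 6.8, where each meets that height, and whether that is right or left of the point:
Basin: 3–4 at x≈8.76 (right), 4–1 at x≈15.36 (right) → 2 crossings.
Delta: 2–3 at x≈8.62 (right), 3–4 at x≈9.17 (right), 4–5 at x≈11.52 (right), 5–6 at x≈13.89 (right) → 4 crossings.
Cove: no edge straddles that height → 0 crossings.
Larch: 2–3 at x≈9.20 (right), 4–1 at x≈14.35 (right) → 2 crossings.
Ridge: 1–2 at x≈3.97 (left), 4–1 at x≈8.20 (right) → 1 crossing.
Only Ridge has an odd count, so the point is inside Ridge.

Ridge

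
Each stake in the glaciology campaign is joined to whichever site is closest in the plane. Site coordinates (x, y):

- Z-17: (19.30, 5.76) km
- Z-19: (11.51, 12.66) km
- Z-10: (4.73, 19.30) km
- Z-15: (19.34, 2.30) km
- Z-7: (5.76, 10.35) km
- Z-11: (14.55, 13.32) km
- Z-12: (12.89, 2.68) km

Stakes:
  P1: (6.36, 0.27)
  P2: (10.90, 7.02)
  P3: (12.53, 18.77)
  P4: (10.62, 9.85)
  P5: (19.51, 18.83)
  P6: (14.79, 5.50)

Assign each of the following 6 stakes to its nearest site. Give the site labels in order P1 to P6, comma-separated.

Z-12, Z-12, Z-11, Z-19, Z-11, Z-12

P1 → Z-12 (d²=48.45)
P2 → Z-12 (d²=22.80)
P3 → Z-11 (d²=33.78)
P4 → Z-19 (d²=8.69)
P5 → Z-11 (d²=54.96)
P6 → Z-12 (d²=11.56)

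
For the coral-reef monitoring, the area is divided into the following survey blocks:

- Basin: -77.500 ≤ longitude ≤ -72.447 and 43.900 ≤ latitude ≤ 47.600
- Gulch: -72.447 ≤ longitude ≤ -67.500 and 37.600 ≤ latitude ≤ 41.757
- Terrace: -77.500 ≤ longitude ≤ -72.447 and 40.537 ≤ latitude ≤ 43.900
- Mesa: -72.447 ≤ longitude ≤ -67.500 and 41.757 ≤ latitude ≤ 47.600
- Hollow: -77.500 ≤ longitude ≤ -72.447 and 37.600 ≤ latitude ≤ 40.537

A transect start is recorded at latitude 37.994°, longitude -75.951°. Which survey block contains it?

The point has longitude = -75.951 and latitude = 37.994.
Only Hollow satisfies -77.500 ≤ longitude ≤ -72.447 and 37.600 ≤ latitude ≤ 40.537.

Hollow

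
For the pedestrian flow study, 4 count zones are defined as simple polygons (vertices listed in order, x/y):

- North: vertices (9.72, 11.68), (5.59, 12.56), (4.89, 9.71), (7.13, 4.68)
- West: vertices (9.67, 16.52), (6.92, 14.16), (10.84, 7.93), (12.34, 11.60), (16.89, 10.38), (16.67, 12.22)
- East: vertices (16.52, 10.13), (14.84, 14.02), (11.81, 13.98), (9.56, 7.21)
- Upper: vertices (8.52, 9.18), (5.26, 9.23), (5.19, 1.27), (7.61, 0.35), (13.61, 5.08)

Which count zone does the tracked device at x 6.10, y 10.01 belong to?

Cast a ray rightward from (6.10, 10.01). For each polygon, the edges (by vertex number in listed order) whose endpoints lie on opposite sides of y = 10.01, where each meets that height, and whether that is right or left of the point:
North: 2–3 at x≈4.964 (left), 4–1 at x≈9.102 (right) → 1 crossing.
West: 2–3 at x≈9.531 (right), 3–4 at x≈11.690 (right) → 2 crossings.
East: 3–4 at x≈10.491 (right), 4–1 at x≈16.234 (right) → 2 crossings.
Upper: no edge straddles that height → 0 crossings.
Only North has an odd count, so the point is inside North.

North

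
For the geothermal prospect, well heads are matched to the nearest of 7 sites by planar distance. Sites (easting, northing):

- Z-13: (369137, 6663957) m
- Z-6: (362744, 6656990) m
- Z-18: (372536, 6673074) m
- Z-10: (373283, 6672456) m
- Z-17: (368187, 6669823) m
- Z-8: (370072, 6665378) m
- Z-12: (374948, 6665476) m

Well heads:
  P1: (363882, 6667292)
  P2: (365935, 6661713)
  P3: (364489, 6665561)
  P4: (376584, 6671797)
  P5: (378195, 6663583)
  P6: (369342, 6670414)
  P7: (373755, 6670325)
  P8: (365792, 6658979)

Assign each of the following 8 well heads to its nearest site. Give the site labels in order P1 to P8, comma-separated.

Z-17, Z-13, Z-13, Z-10, Z-12, Z-17, Z-10, Z-6

P1 → Z-17 (d²=24938986.00)
P2 → Z-13 (d²=15288340.00)
P3 → Z-13 (d²=24176720.00)
P4 → Z-10 (d²=11330882.00)
P5 → Z-12 (d²=14126458.00)
P6 → Z-17 (d²=1683306.00)
P7 → Z-10 (d²=4763945.00)
P8 → Z-6 (d²=13246425.00)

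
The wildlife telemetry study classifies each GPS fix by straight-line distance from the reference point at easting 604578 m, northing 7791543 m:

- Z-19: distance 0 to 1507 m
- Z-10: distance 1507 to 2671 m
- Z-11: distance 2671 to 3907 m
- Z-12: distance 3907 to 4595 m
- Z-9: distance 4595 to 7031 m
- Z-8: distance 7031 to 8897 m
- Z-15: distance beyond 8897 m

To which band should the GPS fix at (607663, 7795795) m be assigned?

Z-9

Distance = √((607663−604578)² + (7795795−7791543)²) = √(9517225.000 + 18079504.000) = 5253.259 m.
4595 ≤ 5253.259 < 7031 → Z-9.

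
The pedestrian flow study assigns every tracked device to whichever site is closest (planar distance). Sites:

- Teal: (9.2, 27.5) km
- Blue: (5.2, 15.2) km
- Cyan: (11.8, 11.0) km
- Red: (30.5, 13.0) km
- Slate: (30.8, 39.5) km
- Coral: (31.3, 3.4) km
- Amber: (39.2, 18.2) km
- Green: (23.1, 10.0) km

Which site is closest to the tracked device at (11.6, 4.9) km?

Squared distances to each site:
Teal: 516.520; Blue: 147.050; Cyan: 37.250; Red: 422.820; Slate: 1565.800; Coral: 390.340; Amber: 938.650; Green: 158.260.
Minimum at Cyan.

Cyan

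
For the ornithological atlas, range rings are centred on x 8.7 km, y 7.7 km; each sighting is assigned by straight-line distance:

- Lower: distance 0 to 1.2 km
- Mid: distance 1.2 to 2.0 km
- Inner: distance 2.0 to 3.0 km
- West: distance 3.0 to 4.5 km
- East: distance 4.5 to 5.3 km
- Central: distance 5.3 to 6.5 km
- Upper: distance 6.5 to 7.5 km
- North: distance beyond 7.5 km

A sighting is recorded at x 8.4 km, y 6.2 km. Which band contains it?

Mid

Distance = √((8.4−8.7)² + (6.2−7.7)²) = √(0.090 + 2.250) = 1.530 km.
1.2 ≤ 1.530 < 2.0 → Mid.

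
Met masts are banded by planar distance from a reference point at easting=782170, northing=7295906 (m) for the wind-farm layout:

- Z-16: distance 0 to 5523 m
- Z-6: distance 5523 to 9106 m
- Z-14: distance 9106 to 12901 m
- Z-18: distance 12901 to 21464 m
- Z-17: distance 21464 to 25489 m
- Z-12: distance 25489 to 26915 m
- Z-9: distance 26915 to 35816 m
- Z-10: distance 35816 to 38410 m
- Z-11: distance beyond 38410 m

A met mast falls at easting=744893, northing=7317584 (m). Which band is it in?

Z-11

Distance = √((744893−782170)² + (7317584−7295906)²) = √(1389574729.000 + 469935684.000) = 43122.041 m.
38410 ≤ 43122.041 < ∞ → Z-11.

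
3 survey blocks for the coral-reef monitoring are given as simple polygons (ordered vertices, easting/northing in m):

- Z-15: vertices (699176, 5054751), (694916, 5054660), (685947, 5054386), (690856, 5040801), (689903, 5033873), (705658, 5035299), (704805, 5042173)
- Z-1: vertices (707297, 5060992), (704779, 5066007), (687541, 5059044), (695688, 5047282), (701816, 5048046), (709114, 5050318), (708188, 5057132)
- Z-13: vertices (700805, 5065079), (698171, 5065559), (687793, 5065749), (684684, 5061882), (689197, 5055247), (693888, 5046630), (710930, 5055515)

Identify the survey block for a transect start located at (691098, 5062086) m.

Cast a ray rightward from (691098, 5062086). For each polygon, the edges (by vertex number in listed order) whose endpoints lie on opposite sides of northing = 5062086, where each meets that height, and whether that is right or left of the point:
Z-15: no edge straddles that height → 0 crossings.
Z-1: 1–2 at easting≈706747.7 (right), 2–3 at easting≈695071.9 (right) → 2 crossings.
Z-13: 3–4 at easting≈684848.0 (left), 7–1 at easting≈703973.6 (right) → 1 crossing.
Only Z-13 has an odd count, so the point is inside Z-13.

Z-13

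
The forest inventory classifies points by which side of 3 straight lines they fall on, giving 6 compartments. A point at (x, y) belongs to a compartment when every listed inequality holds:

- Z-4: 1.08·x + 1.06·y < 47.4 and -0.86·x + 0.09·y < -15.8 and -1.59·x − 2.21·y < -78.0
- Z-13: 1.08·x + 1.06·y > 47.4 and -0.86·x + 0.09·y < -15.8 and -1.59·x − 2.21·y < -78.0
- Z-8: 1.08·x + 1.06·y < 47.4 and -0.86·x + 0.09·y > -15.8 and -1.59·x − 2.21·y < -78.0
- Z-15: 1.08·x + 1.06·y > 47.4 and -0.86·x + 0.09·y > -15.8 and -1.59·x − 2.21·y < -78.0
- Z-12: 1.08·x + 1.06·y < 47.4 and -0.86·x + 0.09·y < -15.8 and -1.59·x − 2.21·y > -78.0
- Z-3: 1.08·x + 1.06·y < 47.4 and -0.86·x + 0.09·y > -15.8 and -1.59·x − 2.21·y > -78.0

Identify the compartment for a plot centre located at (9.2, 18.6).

Z-3

1.08·9.2 + 1.06·18.6 = 29.652, which is < 47.4
-0.86·9.2 + 0.09·18.6 = -6.238, which is > -15.8
-1.59·9.2 − 2.21·18.6 = -55.734, which is > -78.0
This sign pattern matches Z-3.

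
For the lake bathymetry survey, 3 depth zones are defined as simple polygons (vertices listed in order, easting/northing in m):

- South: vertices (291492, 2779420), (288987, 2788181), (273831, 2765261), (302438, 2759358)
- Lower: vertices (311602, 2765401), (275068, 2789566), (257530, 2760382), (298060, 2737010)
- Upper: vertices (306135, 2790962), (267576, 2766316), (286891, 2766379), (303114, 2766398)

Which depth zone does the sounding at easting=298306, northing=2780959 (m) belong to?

Cast a ray rightward from (298306, 2780959). For each polygon, the edges (by vertex number in listed order) whose endpoints lie on opposite sides of northing = 2780959, where each meets that height, and whether that is right or left of the point:
South: 1–2 at easting≈291052.0 (left), 2–3 at easting≈284211.4 (left) → 0 crossings.
Lower: 1–2 at easting≈288080.5 (left), 2–3 at easting≈269895.7 (left) → 0 crossings.
Upper: 1–2 at easting≈290485.2 (left), 4–1 at easting≈304904.8 (right) → 1 crossing.
Only Upper has an odd count, so the point is inside Upper.

Upper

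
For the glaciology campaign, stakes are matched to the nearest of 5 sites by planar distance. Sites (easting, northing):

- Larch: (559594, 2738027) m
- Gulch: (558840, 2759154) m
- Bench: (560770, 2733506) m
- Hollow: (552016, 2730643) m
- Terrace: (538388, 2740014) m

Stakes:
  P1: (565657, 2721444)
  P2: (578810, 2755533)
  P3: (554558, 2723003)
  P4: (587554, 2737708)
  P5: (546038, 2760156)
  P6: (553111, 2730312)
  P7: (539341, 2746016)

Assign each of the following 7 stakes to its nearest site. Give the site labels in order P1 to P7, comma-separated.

P1 → Bench (d²=169374613.00)
P2 → Gulch (d²=411912541.00)
P3 → Hollow (d²=64831364.00)
P4 → Bench (d²=735039460.00)
P5 → Gulch (d²=164895208.00)
P6 → Hollow (d²=1308586.00)
P7 → Terrace (d²=36932213.00)

Bench, Gulch, Hollow, Bench, Gulch, Hollow, Terrace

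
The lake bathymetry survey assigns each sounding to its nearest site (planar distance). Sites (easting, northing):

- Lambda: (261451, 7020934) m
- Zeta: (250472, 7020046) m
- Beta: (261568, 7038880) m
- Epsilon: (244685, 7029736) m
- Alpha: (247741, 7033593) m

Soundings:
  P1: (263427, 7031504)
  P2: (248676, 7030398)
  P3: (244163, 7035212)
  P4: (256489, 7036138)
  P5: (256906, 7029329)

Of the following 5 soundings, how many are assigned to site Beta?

2

P1 → Beta
P2 → Alpha
P3 → Alpha
P4 → Beta
P5 → Lambda
2 of the 5 go to Beta.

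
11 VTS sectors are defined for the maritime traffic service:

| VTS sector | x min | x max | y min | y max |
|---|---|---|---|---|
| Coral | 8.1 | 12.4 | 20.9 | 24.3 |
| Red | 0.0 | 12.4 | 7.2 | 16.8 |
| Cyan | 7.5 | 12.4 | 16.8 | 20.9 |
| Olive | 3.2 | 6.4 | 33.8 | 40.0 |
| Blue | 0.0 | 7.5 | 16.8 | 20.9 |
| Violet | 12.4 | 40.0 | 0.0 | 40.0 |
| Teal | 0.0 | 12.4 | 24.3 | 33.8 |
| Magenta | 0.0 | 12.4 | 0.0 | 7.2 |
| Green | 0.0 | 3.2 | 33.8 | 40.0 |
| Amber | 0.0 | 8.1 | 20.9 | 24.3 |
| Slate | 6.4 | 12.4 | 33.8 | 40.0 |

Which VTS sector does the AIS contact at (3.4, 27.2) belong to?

The point has x = 3.4 and y = 27.2.
Only Teal satisfies 0.0 ≤ x ≤ 12.4 and 24.3 ≤ y ≤ 33.8.

Teal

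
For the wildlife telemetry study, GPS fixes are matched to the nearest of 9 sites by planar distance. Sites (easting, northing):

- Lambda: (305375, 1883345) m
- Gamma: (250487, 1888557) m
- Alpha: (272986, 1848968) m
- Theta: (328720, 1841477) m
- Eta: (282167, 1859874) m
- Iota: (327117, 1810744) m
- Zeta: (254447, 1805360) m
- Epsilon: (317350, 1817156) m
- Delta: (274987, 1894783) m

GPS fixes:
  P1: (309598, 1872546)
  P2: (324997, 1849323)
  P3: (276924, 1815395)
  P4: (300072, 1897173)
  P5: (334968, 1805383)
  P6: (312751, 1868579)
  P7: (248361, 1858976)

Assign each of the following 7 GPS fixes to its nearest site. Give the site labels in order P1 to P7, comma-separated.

P1 → Lambda (d²=134452130.00)
P2 → Theta (d²=75420445.00)
P3 → Zeta (d²=605916754.00)
P4 → Lambda (d²=219335393.00)
P5 → Iota (d²=90378522.00)
P6 → Lambda (d²=272440132.00)
P7 → Alpha (d²=706550689.00)

Lambda, Theta, Zeta, Lambda, Iota, Lambda, Alpha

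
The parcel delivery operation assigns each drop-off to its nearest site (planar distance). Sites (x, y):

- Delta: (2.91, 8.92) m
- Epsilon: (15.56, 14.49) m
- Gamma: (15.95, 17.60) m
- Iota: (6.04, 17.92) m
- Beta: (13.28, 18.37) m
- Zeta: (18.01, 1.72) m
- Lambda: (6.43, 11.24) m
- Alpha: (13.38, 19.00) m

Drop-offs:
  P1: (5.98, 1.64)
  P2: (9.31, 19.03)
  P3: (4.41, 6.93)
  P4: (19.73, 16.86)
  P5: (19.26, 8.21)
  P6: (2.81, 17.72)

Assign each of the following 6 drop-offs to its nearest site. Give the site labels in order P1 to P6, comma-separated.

P1 → Delta (d²=62.42)
P2 → Iota (d²=11.93)
P3 → Delta (d²=6.21)
P4 → Gamma (d²=14.84)
P5 → Zeta (d²=43.68)
P6 → Iota (d²=10.47)

Delta, Iota, Delta, Gamma, Zeta, Iota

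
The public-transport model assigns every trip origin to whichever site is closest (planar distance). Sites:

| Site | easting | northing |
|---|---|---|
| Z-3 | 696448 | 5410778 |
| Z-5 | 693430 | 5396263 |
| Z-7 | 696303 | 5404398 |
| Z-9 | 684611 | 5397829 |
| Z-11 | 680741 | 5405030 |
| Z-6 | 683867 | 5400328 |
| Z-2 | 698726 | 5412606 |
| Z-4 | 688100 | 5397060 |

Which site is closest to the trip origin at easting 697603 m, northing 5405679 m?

Squared distances to each site:
Z-3: 27333826.000; Z-5: 106074985.000; Z-7: 3330961.000; Z-9: 230414564.000; Z-11: 284748245.000; Z-6: 217310897.000; Z-2: 49244458.000; Z-4: 164594170.000.
Minimum at Z-7.

Z-7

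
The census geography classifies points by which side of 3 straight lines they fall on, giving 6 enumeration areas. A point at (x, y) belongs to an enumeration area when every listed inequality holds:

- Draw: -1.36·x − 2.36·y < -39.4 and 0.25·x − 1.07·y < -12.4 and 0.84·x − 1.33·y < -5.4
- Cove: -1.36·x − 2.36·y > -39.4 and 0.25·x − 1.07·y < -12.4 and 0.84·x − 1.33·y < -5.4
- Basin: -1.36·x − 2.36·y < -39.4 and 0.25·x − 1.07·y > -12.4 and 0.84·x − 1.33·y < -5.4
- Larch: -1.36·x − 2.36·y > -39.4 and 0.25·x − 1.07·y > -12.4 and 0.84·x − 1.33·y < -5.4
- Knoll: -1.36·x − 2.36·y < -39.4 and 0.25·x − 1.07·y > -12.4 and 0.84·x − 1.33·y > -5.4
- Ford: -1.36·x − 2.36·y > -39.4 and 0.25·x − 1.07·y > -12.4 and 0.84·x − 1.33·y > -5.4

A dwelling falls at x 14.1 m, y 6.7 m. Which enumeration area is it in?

-1.36·14.1 − 2.36·6.7 = -34.988, which is > -39.4
0.25·14.1 − 1.07·6.7 = -3.644, which is > -12.4
0.84·14.1 − 1.33·6.7 = 2.933, which is > -5.4
This sign pattern matches Ford.

Ford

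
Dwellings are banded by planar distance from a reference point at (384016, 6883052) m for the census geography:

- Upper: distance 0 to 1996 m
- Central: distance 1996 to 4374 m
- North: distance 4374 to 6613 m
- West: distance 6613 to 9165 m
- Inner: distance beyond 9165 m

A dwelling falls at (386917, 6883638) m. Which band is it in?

Central

Distance = √((386917−384016)² + (6883638−6883052)²) = √(8415801.000 + 343396.000) = 2959.594 m.
1996 ≤ 2959.594 < 4374 → Central.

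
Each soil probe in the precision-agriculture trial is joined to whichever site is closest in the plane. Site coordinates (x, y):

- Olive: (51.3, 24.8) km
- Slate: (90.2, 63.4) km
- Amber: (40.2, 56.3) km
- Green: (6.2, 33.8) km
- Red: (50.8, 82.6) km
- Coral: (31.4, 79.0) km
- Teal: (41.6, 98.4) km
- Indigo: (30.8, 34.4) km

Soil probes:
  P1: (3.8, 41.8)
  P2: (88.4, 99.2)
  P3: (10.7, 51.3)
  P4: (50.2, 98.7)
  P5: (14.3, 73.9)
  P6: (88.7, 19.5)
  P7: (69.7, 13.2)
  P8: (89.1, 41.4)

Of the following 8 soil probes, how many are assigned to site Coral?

1

P1 → Green
P2 → Slate
P3 → Green
P4 → Teal
P5 → Coral
P6 → Olive
P7 → Olive
P8 → Slate
1 of the 8 goes to Coral.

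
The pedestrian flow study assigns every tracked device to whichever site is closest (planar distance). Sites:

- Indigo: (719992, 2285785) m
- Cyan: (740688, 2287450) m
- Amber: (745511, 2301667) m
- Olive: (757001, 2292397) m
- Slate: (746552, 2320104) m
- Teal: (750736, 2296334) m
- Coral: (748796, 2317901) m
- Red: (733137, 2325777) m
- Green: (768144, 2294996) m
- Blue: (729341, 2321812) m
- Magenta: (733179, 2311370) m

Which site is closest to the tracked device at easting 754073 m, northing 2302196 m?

Teal

Squared distances to each site:
Indigo: 1430835482.000; Cyan: 396602741.000; Amber: 73587685.000; Olive: 104593585.000; Slate: 377261905.000; Teal: 45498613.000; Coral: 274493754.000; Red: 994379657.000; Green: 249833041.000; Blue: 996459280.000; Magenta: 520721512.000.
Minimum at Teal.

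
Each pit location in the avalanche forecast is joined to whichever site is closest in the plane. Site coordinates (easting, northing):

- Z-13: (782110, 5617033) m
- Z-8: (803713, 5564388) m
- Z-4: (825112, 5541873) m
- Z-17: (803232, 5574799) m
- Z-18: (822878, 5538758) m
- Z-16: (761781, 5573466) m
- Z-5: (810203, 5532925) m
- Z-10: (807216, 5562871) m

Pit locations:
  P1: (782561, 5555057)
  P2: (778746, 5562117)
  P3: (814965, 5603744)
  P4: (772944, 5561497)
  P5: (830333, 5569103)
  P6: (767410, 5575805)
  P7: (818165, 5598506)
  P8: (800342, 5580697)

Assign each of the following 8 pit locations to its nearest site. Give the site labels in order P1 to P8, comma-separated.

P1 → Z-8 (d²=534474665.00)
P2 → Z-16 (d²=416611026.00)
P3 → Z-17 (d²=975476314.00)
P4 → Z-16 (d²=267869530.00)
P5 → Z-10 (d²=573233513.00)
P6 → Z-16 (d²=37156562.00)
P7 → Z-17 (d²=785016338.00)
P8 → Z-17 (d²=43138504.00)

Z-8, Z-16, Z-17, Z-16, Z-10, Z-16, Z-17, Z-17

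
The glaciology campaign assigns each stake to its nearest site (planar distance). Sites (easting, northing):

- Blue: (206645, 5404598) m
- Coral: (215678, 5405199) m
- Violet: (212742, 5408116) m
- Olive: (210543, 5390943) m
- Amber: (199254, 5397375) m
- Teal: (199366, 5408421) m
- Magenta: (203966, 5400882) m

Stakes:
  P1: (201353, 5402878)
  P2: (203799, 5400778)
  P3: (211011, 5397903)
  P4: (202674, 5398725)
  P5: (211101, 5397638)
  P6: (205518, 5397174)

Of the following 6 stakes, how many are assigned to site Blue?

P1 → Magenta
P2 → Magenta
P3 → Olive
P4 → Magenta
P5 → Olive
P6 → Magenta
0 of the 6 go to Blue.

0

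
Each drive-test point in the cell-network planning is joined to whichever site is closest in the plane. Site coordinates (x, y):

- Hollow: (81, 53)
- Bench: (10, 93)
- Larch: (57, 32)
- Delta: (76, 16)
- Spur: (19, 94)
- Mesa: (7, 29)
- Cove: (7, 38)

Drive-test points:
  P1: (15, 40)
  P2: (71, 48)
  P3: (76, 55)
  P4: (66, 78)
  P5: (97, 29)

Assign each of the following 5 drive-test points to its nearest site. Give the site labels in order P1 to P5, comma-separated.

P1 → Cove (d²=68.00)
P2 → Hollow (d²=125.00)
P3 → Hollow (d²=29.00)
P4 → Hollow (d²=850.00)
P5 → Delta (d²=610.00)

Cove, Hollow, Hollow, Hollow, Delta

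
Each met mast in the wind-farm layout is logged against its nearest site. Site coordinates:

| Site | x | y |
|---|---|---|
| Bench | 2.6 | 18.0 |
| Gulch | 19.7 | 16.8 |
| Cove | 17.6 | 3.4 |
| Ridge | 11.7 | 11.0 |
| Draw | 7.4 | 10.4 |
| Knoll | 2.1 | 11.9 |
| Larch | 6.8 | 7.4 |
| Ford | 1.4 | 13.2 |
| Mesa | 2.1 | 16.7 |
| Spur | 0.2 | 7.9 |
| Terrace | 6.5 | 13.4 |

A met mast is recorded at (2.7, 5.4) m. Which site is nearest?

Squared distances to each site:
Bench: 158.770; Gulch: 418.960; Cove: 226.010; Ridge: 112.360; Draw: 47.090; Knoll: 42.610; Larch: 20.810; Ford: 62.530; Mesa: 128.050; Spur: 12.500; Terrace: 78.440.
Minimum at Spur.

Spur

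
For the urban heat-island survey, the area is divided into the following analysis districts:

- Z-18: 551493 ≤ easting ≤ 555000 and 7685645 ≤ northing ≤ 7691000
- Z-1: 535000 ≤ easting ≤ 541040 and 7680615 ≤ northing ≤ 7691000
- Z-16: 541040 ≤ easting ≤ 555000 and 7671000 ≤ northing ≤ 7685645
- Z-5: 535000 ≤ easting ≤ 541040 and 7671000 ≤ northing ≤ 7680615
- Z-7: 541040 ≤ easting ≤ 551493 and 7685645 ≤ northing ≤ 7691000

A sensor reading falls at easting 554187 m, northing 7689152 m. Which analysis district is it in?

The point has easting = 554187 and northing = 7689152.
Only Z-18 satisfies 551493 ≤ easting ≤ 555000 and 7685645 ≤ northing ≤ 7691000.

Z-18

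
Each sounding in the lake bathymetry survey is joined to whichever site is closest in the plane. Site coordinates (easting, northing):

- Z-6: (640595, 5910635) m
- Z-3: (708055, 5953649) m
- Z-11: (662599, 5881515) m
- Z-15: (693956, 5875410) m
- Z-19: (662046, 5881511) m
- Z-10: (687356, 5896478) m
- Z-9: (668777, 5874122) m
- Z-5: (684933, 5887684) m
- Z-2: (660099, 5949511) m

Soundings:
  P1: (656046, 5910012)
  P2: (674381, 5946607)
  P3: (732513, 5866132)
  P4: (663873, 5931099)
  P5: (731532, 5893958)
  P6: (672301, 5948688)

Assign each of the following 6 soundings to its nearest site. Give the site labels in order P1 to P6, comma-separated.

Z-6, Z-2, Z-15, Z-2, Z-15, Z-2

P1 → Z-6 (d²=239121530.00)
P2 → Z-2 (d²=212408740.00)
P3 → Z-15 (d²=1572723533.00)
P4 → Z-2 (d²=353244820.00)
P5 → Z-15 (d²=1755984080.00)
P6 → Z-2 (d²=149566133.00)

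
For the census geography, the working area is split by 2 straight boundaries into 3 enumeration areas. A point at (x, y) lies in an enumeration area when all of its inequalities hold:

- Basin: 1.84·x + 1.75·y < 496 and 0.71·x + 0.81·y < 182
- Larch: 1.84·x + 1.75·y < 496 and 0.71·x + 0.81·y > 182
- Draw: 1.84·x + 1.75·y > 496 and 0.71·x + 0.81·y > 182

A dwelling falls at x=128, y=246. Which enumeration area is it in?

Draw

1.84·128 + 1.75·246 = 666.020, which is > 496
0.71·128 + 0.81·246 = 290.140, which is > 182
This sign pattern matches Draw.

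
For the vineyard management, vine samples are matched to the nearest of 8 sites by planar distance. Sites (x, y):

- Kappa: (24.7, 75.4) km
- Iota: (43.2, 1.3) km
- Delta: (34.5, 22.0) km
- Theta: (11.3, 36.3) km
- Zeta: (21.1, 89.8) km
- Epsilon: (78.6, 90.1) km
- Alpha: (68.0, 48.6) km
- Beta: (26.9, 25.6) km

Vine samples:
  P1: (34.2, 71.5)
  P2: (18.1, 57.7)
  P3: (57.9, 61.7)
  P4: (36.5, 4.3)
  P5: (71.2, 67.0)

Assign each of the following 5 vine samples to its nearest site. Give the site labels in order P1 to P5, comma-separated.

Kappa, Kappa, Alpha, Iota, Alpha

P1 → Kappa (d²=105.46)
P2 → Kappa (d²=356.85)
P3 → Alpha (d²=273.62)
P4 → Iota (d²=53.89)
P5 → Alpha (d²=348.80)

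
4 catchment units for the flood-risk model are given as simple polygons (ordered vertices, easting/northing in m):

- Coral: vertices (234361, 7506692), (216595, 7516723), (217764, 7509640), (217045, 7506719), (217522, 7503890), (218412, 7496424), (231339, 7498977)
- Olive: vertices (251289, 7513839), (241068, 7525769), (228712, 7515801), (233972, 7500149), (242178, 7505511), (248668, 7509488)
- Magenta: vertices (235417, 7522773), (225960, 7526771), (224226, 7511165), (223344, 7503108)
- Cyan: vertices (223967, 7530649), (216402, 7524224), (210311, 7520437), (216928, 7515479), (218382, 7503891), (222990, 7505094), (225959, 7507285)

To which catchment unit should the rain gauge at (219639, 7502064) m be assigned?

Coral

Cast a ray rightward from (219639, 7502064). For each polygon, the edges (by vertex number in listed order) whose endpoints lie on opposite sides of northing = 7502064, where each meets that height, and whether that is right or left of the point:
Coral: 5–6 at easting≈217739.7 (left), 7–1 at easting≈232548.2 (right) → 1 crossing.
Olive: 3–4 at easting≈233328.4 (right), 4–5 at easting≈236902.7 (right) → 2 crossings.
Magenta: no edge straddles that height → 0 crossings.
Cyan: no edge straddles that height → 0 crossings.
Only Coral has an odd count, so the point is inside Coral.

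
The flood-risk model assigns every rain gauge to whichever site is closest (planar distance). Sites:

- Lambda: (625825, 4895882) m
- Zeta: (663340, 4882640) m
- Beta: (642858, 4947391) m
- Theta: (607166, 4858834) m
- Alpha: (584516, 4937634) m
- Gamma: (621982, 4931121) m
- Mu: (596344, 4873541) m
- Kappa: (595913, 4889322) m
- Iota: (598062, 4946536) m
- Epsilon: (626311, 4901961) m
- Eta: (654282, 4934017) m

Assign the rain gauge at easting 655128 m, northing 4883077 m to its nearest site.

Zeta

Squared distances to each site:
Lambda: 1022633834.000; Zeta: 67627913.000; Beta: 4286843496.000; Theta: 2888076493.000; Alpha: 7962520793.000; Gamma: 3406883252.000; Mu: 3546493952.000; Kappa: 3545416250.000; Iota: 7283573037.000; Epsilon: 1187024945.000; Eta: 2595599316.000.
Minimum at Zeta.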